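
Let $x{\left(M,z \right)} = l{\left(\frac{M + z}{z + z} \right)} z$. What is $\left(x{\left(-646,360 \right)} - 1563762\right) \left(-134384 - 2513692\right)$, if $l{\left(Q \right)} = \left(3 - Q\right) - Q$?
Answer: $4137343350096$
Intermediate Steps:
$l{\left(Q \right)} = 3 - 2 Q$
$x{\left(M,z \right)} = z \left(3 - \frac{M + z}{z}\right)$ ($x{\left(M,z \right)} = \left(3 - 2 \frac{M + z}{z + z}\right) z = \left(3 - 2 \frac{M + z}{2 z}\right) z = \left(3 - \frac{M + z}{z}\right) z = z \left(3 - \frac{M + z}{z}\right)$)
$\left(x{\left(-646,360 \right)} - 1563762\right) \left(-134384 - 2513692\right) = \left(\left(\left(-1\right) \left(-646\right) + 2 \cdot 360\right) - 1563762\right) \left(-134384 - 2513692\right) = \left(\left(646 + 720\right) - 1563762\right) \left(-2648076\right) = \left(1366 - 1563762\right) \left(-2648076\right) = \left(-1562396\right) \left(-2648076\right) = 4137343350096$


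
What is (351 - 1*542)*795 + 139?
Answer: -151706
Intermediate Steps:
(351 - 1*542)*795 + 139 = (351 - 542)*795 + 139 = -191*795 + 139 = -151845 + 139 = -151706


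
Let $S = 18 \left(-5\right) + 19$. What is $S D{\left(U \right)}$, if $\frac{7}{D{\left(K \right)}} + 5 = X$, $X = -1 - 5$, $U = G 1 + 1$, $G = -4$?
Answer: $\frac{497}{11} \approx 45.182$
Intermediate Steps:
$U = -3$ ($U = \left(-4\right) 1 + 1 = -4 + 1 = -3$)
$X = -6$
$D{\left(K \right)} = - \frac{7}{11}$ ($D{\left(K \right)} = \frac{7}{-5 - 6} = \frac{7}{-11} = 7 \left(- \frac{1}{11}\right) = - \frac{7}{11}$)
$S = -71$ ($S = -90 + 19 = -71$)
$S D{\left(U \right)} = \left(-71\right) \left(- \frac{7}{11}\right) = \frac{497}{11}$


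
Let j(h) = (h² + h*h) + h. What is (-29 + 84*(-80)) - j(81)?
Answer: -19952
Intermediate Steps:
j(h) = h + 2*h² (j(h) = (h² + h²) + h = 2*h² + h = h + 2*h²)
(-29 + 84*(-80)) - j(81) = (-29 + 84*(-80)) - 81*(1 + 2*81) = (-29 - 6720) - 81*(1 + 162) = -6749 - 81*163 = -6749 - 1*13203 = -6749 - 13203 = -19952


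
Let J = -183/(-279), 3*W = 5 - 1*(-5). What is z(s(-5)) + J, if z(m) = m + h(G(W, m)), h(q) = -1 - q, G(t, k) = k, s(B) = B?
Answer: -32/93 ≈ -0.34409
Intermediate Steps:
W = 10/3 (W = (5 - 1*(-5))/3 = (5 + 5)/3 = (1/3)*10 = 10/3 ≈ 3.3333)
J = 61/93 (J = -183*(-1/279) = 61/93 ≈ 0.65591)
z(m) = -1 (z(m) = m + (-1 - m) = -1)
z(s(-5)) + J = -1 + 61/93 = -32/93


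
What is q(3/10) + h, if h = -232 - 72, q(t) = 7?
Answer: -297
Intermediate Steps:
h = -304
q(3/10) + h = 7 - 304 = -297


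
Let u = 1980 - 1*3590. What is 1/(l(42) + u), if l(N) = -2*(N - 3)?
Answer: -1/1688 ≈ -0.00059242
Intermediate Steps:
l(N) = 6 - 2*N (l(N) = -2*(-3 + N) = 6 - 2*N)
u = -1610 (u = 1980 - 3590 = -1610)
1/(l(42) + u) = 1/((6 - 2*42) - 1610) = 1/((6 - 84) - 1610) = 1/(-78 - 1610) = 1/(-1688) = -1/1688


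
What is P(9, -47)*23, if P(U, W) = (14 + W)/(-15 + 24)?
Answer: -253/3 ≈ -84.333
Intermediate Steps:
P(U, W) = 14/9 + W/9 (P(U, W) = (14 + W)/9 = (14 + W)*(⅑) = 14/9 + W/9)
P(9, -47)*23 = (14/9 + (⅑)*(-47))*23 = (14/9 - 47/9)*23 = -11/3*23 = -253/3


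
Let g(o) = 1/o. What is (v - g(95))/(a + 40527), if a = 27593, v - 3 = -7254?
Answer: -344423/3235700 ≈ -0.10644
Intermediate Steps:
v = -7251 (v = 3 - 7254 = -7251)
(v - g(95))/(a + 40527) = (-7251 - 1/95)/(27593 + 40527) = (-7251 - 1*1/95)/68120 = (-7251 - 1/95)*(1/68120) = -688846/95*1/68120 = -344423/3235700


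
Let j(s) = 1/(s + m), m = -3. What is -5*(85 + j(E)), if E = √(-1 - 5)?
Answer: -424 + I*√6/3 ≈ -424.0 + 0.8165*I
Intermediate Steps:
E = I*√6 (E = √(-6) = I*√6 ≈ 2.4495*I)
j(s) = 1/(-3 + s) (j(s) = 1/(s - 3) = 1/(-3 + s))
-5*(85 + j(E)) = -5*(85 + 1/(-3 + I*√6)) = -425 - 5/(-3 + I*√6)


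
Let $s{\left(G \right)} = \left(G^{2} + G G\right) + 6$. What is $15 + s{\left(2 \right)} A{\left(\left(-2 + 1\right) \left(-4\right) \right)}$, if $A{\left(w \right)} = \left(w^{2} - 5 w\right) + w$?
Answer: $15$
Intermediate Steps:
$A{\left(w \right)} = w^{2} - 4 w$
$s{\left(G \right)} = 6 + 2 G^{2}$ ($s{\left(G \right)} = \left(G^{2} + G^{2}\right) + 6 = 2 G^{2} + 6 = 6 + 2 G^{2}$)
$15 + s{\left(2 \right)} A{\left(\left(-2 + 1\right) \left(-4\right) \right)} = 15 + \left(6 + 2 \cdot 2^{2}\right) \left(-2 + 1\right) \left(-4\right) \left(-4 + \left(-2 + 1\right) \left(-4\right)\right) = 15 + \left(6 + 2 \cdot 4\right) \left(-1\right) \left(-4\right) \left(-4 - -4\right) = 15 + \left(6 + 8\right) 4 \left(-4 + 4\right) = 15 + 14 \cdot 4 \cdot 0 = 15 + 14 \cdot 0 = 15 + 0 = 15$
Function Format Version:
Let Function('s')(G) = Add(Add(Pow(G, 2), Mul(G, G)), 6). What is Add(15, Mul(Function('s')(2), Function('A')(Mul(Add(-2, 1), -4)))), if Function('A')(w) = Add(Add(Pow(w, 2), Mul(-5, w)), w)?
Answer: 15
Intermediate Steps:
Function('A')(w) = Add(Pow(w, 2), Mul(-4, w))
Function('s')(G) = Add(6, Mul(2, Pow(G, 2))) (Function('s')(G) = Add(Add(Pow(G, 2), Pow(G, 2)), 6) = Add(Mul(2, Pow(G, 2)), 6) = Add(6, Mul(2, Pow(G, 2))))
Add(15, Mul(Function('s')(2), Function('A')(Mul(Add(-2, 1), -4)))) = Add(15, Mul(Add(6, Mul(2, Pow(2, 2))), Mul(Mul(Add(-2, 1), -4), Add(-4, Mul(Add(-2, 1), -4))))) = Add(15, Mul(Add(6, Mul(2, 4)), Mul(Mul(-1, -4), Add(-4, Mul(-1, -4))))) = Add(15, Mul(Add(6, 8), Mul(4, Add(-4, 4)))) = Add(15, Mul(14, Mul(4, 0))) = Add(15, Mul(14, 0)) = Add(15, 0) = 15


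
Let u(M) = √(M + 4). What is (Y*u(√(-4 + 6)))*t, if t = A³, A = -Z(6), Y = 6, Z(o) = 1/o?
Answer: -√(4 + √2)/36 ≈ -0.064635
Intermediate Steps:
Z(o) = 1/o
u(M) = √(4 + M)
A = -⅙ (A = -1/6 = -1*⅙ = -⅙ ≈ -0.16667)
t = -1/216 (t = (-⅙)³ = -1/216 ≈ -0.0046296)
(Y*u(√(-4 + 6)))*t = (6*√(4 + √(-4 + 6)))*(-1/216) = (6*√(4 + √2))*(-1/216) = -√(4 + √2)/36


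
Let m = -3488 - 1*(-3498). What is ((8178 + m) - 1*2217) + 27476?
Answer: 33447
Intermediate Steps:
m = 10 (m = -3488 + 3498 = 10)
((8178 + m) - 1*2217) + 27476 = ((8178 + 10) - 1*2217) + 27476 = (8188 - 2217) + 27476 = 5971 + 27476 = 33447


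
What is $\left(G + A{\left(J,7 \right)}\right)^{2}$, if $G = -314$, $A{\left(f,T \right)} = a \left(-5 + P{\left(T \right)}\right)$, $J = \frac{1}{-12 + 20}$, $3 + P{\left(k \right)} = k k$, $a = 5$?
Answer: $11881$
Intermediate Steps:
$P{\left(k \right)} = -3 + k^{2}$ ($P{\left(k \right)} = -3 + k k = -3 + k^{2}$)
$J = \frac{1}{8} \approx 0.125$
$A{\left(f,T \right)} = -40 + 5 T^{2}$ ($A{\left(f,T \right)} = 5 \left(-5 + \left(-3 + T^{2}\right)\right) = 5 \left(-8 + T^{2}\right) = -40 + 5 T^{2}$)
$\left(G + A{\left(J,7 \right)}\right)^{2} = \left(-314 - \left(40 - 5 \cdot 7^{2}\right)\right)^{2} = \left(-314 + \left(-40 + 5 \cdot 49\right)\right)^{2} = \left(-314 + \left(-40 + 245\right)\right)^{2} = \left(-314 + 205\right)^{2} = \left(-109\right)^{2} = 11881$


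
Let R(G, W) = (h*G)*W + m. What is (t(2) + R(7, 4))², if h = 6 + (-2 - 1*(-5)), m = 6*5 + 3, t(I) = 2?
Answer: 82369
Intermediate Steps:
m = 33 (m = 30 + 3 = 33)
h = 9 (h = 6 + (-2 + 5) = 6 + 3 = 9)
R(G, W) = 33 + 9*G*W (R(G, W) = (9*G)*W + 33 = 9*G*W + 33 = 33 + 9*G*W)
(t(2) + R(7, 4))² = (2 + (33 + 9*7*4))² = (2 + (33 + 252))² = (2 + 285)² = 287² = 82369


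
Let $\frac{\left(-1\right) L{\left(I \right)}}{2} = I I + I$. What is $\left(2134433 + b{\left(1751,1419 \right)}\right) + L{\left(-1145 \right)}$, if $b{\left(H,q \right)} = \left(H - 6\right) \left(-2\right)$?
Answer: $-488817$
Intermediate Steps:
$b{\left(H,q \right)} = 12 - 2 H$ ($b{\left(H,q \right)} = \left(-6 + H\right) \left(-2\right) = 12 - 2 H$)
$L{\left(I \right)} = - 2 I - 2 I^{2}$ ($L{\left(I \right)} = - 2 \left(I I + I\right) = - 2 \left(I^{2} + I\right) = - 2 \left(I + I^{2}\right) = - 2 I - 2 I^{2}$)
$\left(2134433 + b{\left(1751,1419 \right)}\right) + L{\left(-1145 \right)} = \left(2134433 + \left(12 - 3502\right)\right) - - 2290 \left(1 - 1145\right) = \left(2134433 + \left(12 - 3502\right)\right) - \left(-2290\right) \left(-1144\right) = \left(2134433 - 3490\right) - 2619760 = 2130943 - 2619760 = -488817$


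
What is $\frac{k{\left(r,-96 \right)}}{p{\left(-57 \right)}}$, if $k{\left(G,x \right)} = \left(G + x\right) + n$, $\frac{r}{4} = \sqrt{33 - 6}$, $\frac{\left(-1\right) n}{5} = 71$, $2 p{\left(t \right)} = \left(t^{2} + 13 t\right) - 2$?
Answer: $- \frac{451}{1253} + \frac{12 \sqrt{3}}{1253} \approx -0.34335$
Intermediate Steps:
$p{\left(t \right)} = -1 + \frac{t^{2}}{2} + \frac{13 t}{2}$ ($p{\left(t \right)} = \frac{\left(t^{2} + 13 t\right) - 2}{2} = \frac{-2 + t^{2} + 13 t}{2} = -1 + \frac{t^{2}}{2} + \frac{13 t}{2}$)
$n = -355$ ($n = \left(-5\right) 71 = -355$)
$r = 12 \sqrt{3}$ ($r = 4 \sqrt{33 - 6} = 4 \sqrt{27} = 4 \cdot 3 \sqrt{3} = 12 \sqrt{3} \approx 20.785$)
$k{\left(G,x \right)} = -355 + G + x$ ($k{\left(G,x \right)} = \left(G + x\right) - 355 = -355 + G + x$)
$\frac{k{\left(r,-96 \right)}}{p{\left(-57 \right)}} = \frac{-355 + 12 \sqrt{3} - 96}{-1 + \frac{\left(-57\right)^{2}}{2} + \frac{13}{2} \left(-57\right)} = \frac{-451 + 12 \sqrt{3}}{-1 + \frac{1}{2} \cdot 3249 - \frac{741}{2}} = \frac{-451 + 12 \sqrt{3}}{-1 + \frac{3249}{2} - \frac{741}{2}} = \frac{-451 + 12 \sqrt{3}}{1253} = \left(-451 + 12 \sqrt{3}\right) \frac{1}{1253} = - \frac{451}{1253} + \frac{12 \sqrt{3}}{1253}$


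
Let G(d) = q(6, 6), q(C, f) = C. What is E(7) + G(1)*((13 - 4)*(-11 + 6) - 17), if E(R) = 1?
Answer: -371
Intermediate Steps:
G(d) = 6
E(7) + G(1)*((13 - 4)*(-11 + 6) - 17) = 1 + 6*((13 - 4)*(-11 + 6) - 17) = 1 + 6*(9*(-5) - 17) = 1 + 6*(-45 - 17) = 1 + 6*(-62) = 1 - 372 = -371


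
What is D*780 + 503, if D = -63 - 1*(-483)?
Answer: 328103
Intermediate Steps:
D = 420 (D = -63 + 483 = 420)
D*780 + 503 = 420*780 + 503 = 327600 + 503 = 328103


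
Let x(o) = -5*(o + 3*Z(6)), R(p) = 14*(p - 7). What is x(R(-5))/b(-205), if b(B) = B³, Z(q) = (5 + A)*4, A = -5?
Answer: -168/1723025 ≈ -9.7503e-5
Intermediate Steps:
Z(q) = 0 (Z(q) = (5 - 5)*4 = 0*4 = 0)
R(p) = -98 + 14*p (R(p) = 14*(-7 + p) = -98 + 14*p)
x(o) = -5*o (x(o) = -5*(o + 3*0) = -5*(o + 0) = -5*o)
x(R(-5))/b(-205) = (-5*(-98 + 14*(-5)))/((-205)³) = -5*(-98 - 70)/(-8615125) = -5*(-168)*(-1/8615125) = 840*(-1/8615125) = -168/1723025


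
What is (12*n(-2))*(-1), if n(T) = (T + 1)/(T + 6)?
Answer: 3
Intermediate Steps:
n(T) = (1 + T)/(6 + T)
(12*n(-2))*(-1) = (12*((1 - 2)/(6 - 2)))*(-1) = (12*(-1/4))*(-1) = (12*((¼)*(-1)))*(-1) = (12*(-¼))*(-1) = -3*(-1) = 3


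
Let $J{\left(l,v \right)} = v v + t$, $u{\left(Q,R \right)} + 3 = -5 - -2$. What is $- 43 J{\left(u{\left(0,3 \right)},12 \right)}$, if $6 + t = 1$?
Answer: $-5977$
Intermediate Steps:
$t = -5$ ($t = -6 + 1 = -5$)
$u{\left(Q,R \right)} = -6$ ($u{\left(Q,R \right)} = -3 - 3 = -6$)
$J{\left(l,v \right)} = -5 + v^{2}$ ($J{\left(l,v \right)} = v v - 5 = v^{2} - 5 = -5 + v^{2}$)
$- 43 J{\left(u{\left(0,3 \right)},12 \right)} = - 43 \left(-5 + 12^{2}\right) = - 43 \left(-5 + 144\right) = \left(-43\right) 139 = -5977$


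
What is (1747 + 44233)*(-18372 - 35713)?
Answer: -2486828300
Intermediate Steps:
(1747 + 44233)*(-18372 - 35713) = 45980*(-54085) = -2486828300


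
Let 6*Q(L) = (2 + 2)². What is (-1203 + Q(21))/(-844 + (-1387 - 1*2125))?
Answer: 3601/13068 ≈ 0.27556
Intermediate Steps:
Q(L) = 8/3 (Q(L) = (2 + 2)²/6 = (⅙)*4² = (⅙)*16 = 8/3)
(-1203 + Q(21))/(-844 + (-1387 - 1*2125)) = (-1203 + 8/3)/(-844 + (-1387 - 1*2125)) = -3601/(3*(-844 + (-1387 - 2125))) = -3601/(3*(-844 - 3512)) = -3601/3/(-4356) = -3601/3*(-1/4356) = 3601/13068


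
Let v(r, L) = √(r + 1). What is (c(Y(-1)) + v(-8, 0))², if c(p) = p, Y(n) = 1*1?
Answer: (1 + I*√7)² ≈ -6.0 + 5.2915*I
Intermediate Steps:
Y(n) = 1
v(r, L) = √(1 + r)
(c(Y(-1)) + v(-8, 0))² = (1 + √(1 - 8))² = (1 + √(-7))² = (1 + I*√7)²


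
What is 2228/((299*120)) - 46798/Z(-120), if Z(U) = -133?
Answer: 419852141/1193010 ≈ 351.93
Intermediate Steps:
2228/((299*120)) - 46798/Z(-120) = 2228/((299*120)) - 46798/(-133) = 2228/35880 - 46798*(-1/133) = 2228*(1/35880) + 46798/133 = 557/8970 + 46798/133 = 419852141/1193010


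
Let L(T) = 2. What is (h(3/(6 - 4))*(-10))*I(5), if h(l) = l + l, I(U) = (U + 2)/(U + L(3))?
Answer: -30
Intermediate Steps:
I(U) = 1 (I(U) = (U + 2)/(U + 2) = (2 + U)/(2 + U) = 1)
h(l) = 2*l
(h(3/(6 - 4))*(-10))*I(5) = ((2*(3/(6 - 4)))*(-10))*1 = ((2*(3/2))*(-10))*1 = (3*(-10))*1 = -30*1 = -30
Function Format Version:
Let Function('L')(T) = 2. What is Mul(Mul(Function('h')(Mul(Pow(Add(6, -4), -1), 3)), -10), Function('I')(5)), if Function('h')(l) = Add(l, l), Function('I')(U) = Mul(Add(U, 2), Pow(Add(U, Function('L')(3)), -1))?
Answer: -30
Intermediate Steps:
Function('I')(U) = 1 (Function('I')(U) = Mul(Add(U, 2), Pow(Add(U, 2), -1)) = Mul(Add(2, U), Pow(Add(2, U), -1)) = 1)
Function('h')(l) = Mul(2, l)
Mul(Mul(Function('h')(Mul(Pow(Add(6, -4), -1), 3)), -10), Function('I')(5)) = Mul(Mul(Mul(2, Mul(Pow(Add(6, -4), -1), 3)), -10), 1) = Mul(Mul(Mul(2, Mul(Pow(2, -1), 3)), -10), 1) = Mul(Mul(Mul(2, Mul(Rational(1, 2), 3)), -10), 1) = Mul(Mul(Mul(2, Rational(3, 2)), -10), 1) = Mul(Mul(3, -10), 1) = Mul(-30, 1) = -30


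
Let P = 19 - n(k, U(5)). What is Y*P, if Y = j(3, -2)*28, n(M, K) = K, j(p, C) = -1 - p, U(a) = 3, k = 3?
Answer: -1792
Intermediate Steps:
Y = -112 (Y = (-1 - 1*3)*28 = (-1 - 3)*28 = -4*28 = -112)
P = 16 (P = 19 - 1*3 = 19 - 3 = 16)
Y*P = -112*16 = -1792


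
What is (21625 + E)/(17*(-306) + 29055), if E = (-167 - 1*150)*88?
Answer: -6271/23853 ≈ -0.26290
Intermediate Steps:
E = -27896 (E = (-167 - 150)*88 = -317*88 = -27896)
(21625 + E)/(17*(-306) + 29055) = (21625 - 27896)/(17*(-306) + 29055) = -6271/(-5202 + 29055) = -6271/23853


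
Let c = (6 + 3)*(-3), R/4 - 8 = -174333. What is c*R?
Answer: 18827100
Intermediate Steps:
R = -697300 (R = 32 + 4*(-174333) = 32 - 697332 = -697300)
c = -27 (c = 9*(-3) = -27)
c*R = -27*(-697300) = 18827100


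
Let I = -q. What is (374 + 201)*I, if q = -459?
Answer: 263925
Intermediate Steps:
I = 459 (I = -1*(-459) = 459)
(374 + 201)*I = (374 + 201)*459 = 575*459 = 263925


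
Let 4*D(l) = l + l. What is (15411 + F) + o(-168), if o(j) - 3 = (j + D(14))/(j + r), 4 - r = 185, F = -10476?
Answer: 1723523/349 ≈ 4938.5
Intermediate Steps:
D(l) = l/2 (D(l) = (l + l)/4 = (2*l)/4 = l/2)
r = -181 (r = 4 - 1*185 = 4 - 185 = -181)
o(j) = 3 + (7 + j)/(-181 + j) (o(j) = 3 + (j + (½)*14)/(j - 181) = 3 + (j + 7)/(-181 + j) = 3 + (7 + j)/(-181 + j))
(15411 + F) + o(-168) = (15411 - 10476) + 4*(-134 - 168)/(-181 - 168) = 4935 + 4*(-302)/(-349) = 4935 + 4*(-1/349)*(-302) = 4935 + 1208/349 = 1723523/349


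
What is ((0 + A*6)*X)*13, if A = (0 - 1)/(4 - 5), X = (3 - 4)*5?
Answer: -390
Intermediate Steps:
X = -5 (X = -1*5 = -5)
A = 1 (A = -1/(-1) = -1*(-1) = 1)
((0 + A*6)*X)*13 = ((0 + 1*6)*(-5))*13 = ((0 + 6)*(-5))*13 = (6*(-5))*13 = -30*13 = -390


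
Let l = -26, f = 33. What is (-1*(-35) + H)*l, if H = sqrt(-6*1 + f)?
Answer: -910 - 78*sqrt(3) ≈ -1045.1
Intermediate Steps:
H = 3*sqrt(3) (H = sqrt(-6*1 + 33) = sqrt(-6 + 33) = sqrt(27) = 3*sqrt(3) ≈ 5.1962)
(-1*(-35) + H)*l = (-1*(-35) + 3*sqrt(3))*(-26) = (35 + 3*sqrt(3))*(-26) = -910 - 78*sqrt(3)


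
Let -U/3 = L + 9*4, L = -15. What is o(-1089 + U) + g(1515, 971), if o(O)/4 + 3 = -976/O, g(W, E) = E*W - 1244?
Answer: 26456623/18 ≈ 1.4698e+6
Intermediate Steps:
U = -63 (U = -3*(-15 + 9*4) = -3*(-15 + 36) = -3*21 = -63)
g(W, E) = -1244 + E*W
o(O) = -12 - 3904/O (o(O) = -12 + 4*(-976/O) = -12 - 3904/O)
o(-1089 + U) + g(1515, 971) = (-12 - 3904/(-1089 - 63)) + (-1244 + 971*1515) = (-12 - 3904/(-1152)) + (-1244 + 1471065) = (-12 - 3904*(-1/1152)) + 1469821 = (-12 + 61/18) + 1469821 = -155/18 + 1469821 = 26456623/18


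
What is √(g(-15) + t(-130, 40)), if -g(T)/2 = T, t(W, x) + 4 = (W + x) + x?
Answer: 2*I*√6 ≈ 4.899*I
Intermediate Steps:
t(W, x) = -4 + W + 2*x (t(W, x) = -4 + ((W + x) + x) = -4 + (W + 2*x) = -4 + W + 2*x)
g(T) = -2*T
√(g(-15) + t(-130, 40)) = √(-2*(-15) + (-4 - 130 + 2*40)) = √(30 + (-4 - 130 + 80)) = √(30 - 54) = √(-24) = 2*I*√6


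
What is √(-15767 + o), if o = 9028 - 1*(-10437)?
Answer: 43*√2 ≈ 60.811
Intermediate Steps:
o = 19465 (o = 9028 + 10437 = 19465)
√(-15767 + o) = √(-15767 + 19465) = √3698 = 43*√2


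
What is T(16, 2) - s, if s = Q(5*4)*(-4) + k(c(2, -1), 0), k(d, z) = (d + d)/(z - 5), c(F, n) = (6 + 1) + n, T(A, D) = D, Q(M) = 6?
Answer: 142/5 ≈ 28.400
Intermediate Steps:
c(F, n) = 7 + n
k(d, z) = 2*d/(-5 + z) (k(d, z) = (2*d)/(-5 + z) = 2*d/(-5 + z))
s = -132/5 (s = 6*(-4) + 2*(7 - 1)/(-5 + 0) = -24 + 2*6/(-5) = -24 + 2*6*(-⅕) = -24 - 12/5 = -132/5 ≈ -26.400)
T(16, 2) - s = 2 - 1*(-132/5) = 2 + 132/5 = 142/5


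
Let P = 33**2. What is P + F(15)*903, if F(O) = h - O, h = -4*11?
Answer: -52188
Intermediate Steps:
h = -44
F(O) = -44 - O
P = 1089
P + F(15)*903 = 1089 + (-44 - 1*15)*903 = 1089 + (-44 - 15)*903 = 1089 - 59*903 = 1089 - 53277 = -52188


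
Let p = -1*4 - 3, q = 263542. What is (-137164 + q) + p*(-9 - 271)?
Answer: 128338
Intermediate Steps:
p = -7 (p = -4 - 3 = -7)
(-137164 + q) + p*(-9 - 271) = (-137164 + 263542) - 7*(-9 - 271) = 126378 - 7*(-280) = 126378 + 1960 = 128338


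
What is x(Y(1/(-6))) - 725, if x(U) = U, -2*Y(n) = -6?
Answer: -722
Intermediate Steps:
Y(n) = 3 (Y(n) = -1/2*(-6) = 3)
x(Y(1/(-6))) - 725 = 3 - 725 = -722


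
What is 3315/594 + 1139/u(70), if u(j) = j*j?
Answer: 2820011/485100 ≈ 5.8133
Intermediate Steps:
u(j) = j²
3315/594 + 1139/u(70) = 3315/594 + 1139/(70²) = 3315*(1/594) + 1139/4900 = 1105/198 + 1139*(1/4900) = 1105/198 + 1139/4900 = 2820011/485100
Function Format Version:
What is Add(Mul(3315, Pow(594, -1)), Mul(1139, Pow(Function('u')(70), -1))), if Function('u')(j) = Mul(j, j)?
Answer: Rational(2820011, 485100) ≈ 5.8133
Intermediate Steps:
Function('u')(j) = Pow(j, 2)
Add(Mul(3315, Pow(594, -1)), Mul(1139, Pow(Function('u')(70), -1))) = Add(Mul(3315, Pow(594, -1)), Mul(1139, Pow(Pow(70, 2), -1))) = Add(Mul(3315, Rational(1, 594)), Mul(1139, Pow(4900, -1))) = Add(Rational(1105, 198), Mul(1139, Rational(1, 4900))) = Add(Rational(1105, 198), Rational(1139, 4900)) = Rational(2820011, 485100)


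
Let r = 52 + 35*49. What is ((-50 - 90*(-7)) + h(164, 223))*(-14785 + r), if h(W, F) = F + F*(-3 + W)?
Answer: -477838708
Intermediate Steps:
r = 1767 (r = 52 + 1715 = 1767)
((-50 - 90*(-7)) + h(164, 223))*(-14785 + r) = ((-50 - 90*(-7)) + 223*(-2 + 164))*(-14785 + 1767) = ((-50 + 630) + 223*162)*(-13018) = (580 + 36126)*(-13018) = 36706*(-13018) = -477838708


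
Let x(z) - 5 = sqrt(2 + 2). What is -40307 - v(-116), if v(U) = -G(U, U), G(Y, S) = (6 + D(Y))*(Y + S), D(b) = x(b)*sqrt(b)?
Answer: -41699 - 3248*I*sqrt(29) ≈ -41699.0 - 17491.0*I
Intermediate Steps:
x(z) = 7 (x(z) = 5 + sqrt(2 + 2) = 5 + sqrt(4) = 5 + 2 = 7)
D(b) = 7*sqrt(b)
G(Y, S) = (6 + 7*sqrt(Y))*(S + Y) (G(Y, S) = (6 + 7*sqrt(Y))*(Y + S) = (6 + 7*sqrt(Y))*(S + Y))
v(U) = -14*U**(3/2) - 12*U (v(U) = -(6*U + 6*U + 7*U**(3/2) + 7*U*sqrt(U)) = -(6*U + 6*U + 7*U**(3/2) + 7*U**(3/2)) = -(12*U + 14*U**(3/2)) = -14*U**(3/2) - 12*U)
-40307 - v(-116) = -40307 - (-(-3248)*I*sqrt(29) - 12*(-116)) = -40307 - (-(-3248)*I*sqrt(29) + 1392) = -40307 - (3248*I*sqrt(29) + 1392) = -40307 - (1392 + 3248*I*sqrt(29)) = -40307 + (-1392 - 3248*I*sqrt(29)) = -41699 - 3248*I*sqrt(29)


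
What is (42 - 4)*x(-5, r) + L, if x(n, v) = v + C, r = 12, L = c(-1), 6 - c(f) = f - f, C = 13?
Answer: 956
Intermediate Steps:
c(f) = 6 (c(f) = 6 - (f - f) = 6 - 1*0 = 6 + 0 = 6)
L = 6
x(n, v) = 13 + v (x(n, v) = v + 13 = 13 + v)
(42 - 4)*x(-5, r) + L = (42 - 4)*(13 + 12) + 6 = 38*25 + 6 = 950 + 6 = 956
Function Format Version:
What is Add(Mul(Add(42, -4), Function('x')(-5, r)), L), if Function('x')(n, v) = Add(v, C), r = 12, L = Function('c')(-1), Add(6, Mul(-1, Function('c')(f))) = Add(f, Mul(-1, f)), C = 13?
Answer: 956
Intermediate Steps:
Function('c')(f) = 6 (Function('c')(f) = Add(6, Mul(-1, Add(f, Mul(-1, f)))) = Add(6, Mul(-1, 0)) = Add(6, 0) = 6)
L = 6
Function('x')(n, v) = Add(13, v) (Function('x')(n, v) = Add(v, 13) = Add(13, v))
Add(Mul(Add(42, -4), Function('x')(-5, r)), L) = Add(Mul(Add(42, -4), Add(13, 12)), 6) = Add(Mul(38, 25), 6) = Add(950, 6) = 956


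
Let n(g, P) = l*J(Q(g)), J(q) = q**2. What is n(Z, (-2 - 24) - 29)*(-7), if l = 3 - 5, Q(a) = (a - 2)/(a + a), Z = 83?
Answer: 45927/13778 ≈ 3.3334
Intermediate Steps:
Q(a) = (-2 + a)/(2*a) (Q(a) = (-2 + a)/((2*a)) = (-2 + a)*(1/(2*a)) = (-2 + a)/(2*a))
l = -2
n(g, P) = -(-2 + g)**2/(2*g**2) (n(g, P) = -2*(-2 + g)**2/(4*g**2) = -(-2 + g)**2/(2*g**2))
n(Z, (-2 - 24) - 29)*(-7) = -1/2*(-2 + 83)**2/83**2*(-7) = -1/2*1/6889*81**2*(-7) = -1/2*1/6889*6561*(-7) = -6561/13778*(-7) = 45927/13778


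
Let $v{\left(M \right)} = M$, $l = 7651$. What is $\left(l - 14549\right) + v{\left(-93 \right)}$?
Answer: $-6991$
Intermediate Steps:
$\left(l - 14549\right) + v{\left(-93 \right)} = \left(7651 - 14549\right) - 93 = -6898 - 93 = -6991$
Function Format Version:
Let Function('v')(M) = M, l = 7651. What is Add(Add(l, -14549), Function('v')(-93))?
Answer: -6991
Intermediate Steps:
Add(Add(l, -14549), Function('v')(-93)) = Add(Add(7651, -14549), -93) = Add(-6898, -93) = -6991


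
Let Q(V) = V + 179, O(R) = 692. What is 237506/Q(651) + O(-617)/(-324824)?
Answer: 9643384323/33700490 ≈ 286.15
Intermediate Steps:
Q(V) = 179 + V
237506/Q(651) + O(-617)/(-324824) = 237506/(179 + 651) + 692/(-324824) = 237506/830 + 692*(-1/324824) = 237506*(1/830) - 173/81206 = 118753/415 - 173/81206 = 9643384323/33700490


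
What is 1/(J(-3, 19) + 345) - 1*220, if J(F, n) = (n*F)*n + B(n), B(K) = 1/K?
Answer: -3084639/14021 ≈ -220.00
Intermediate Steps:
J(F, n) = 1/n + F*n**2 (J(F, n) = (n*F)*n + 1/n = (F*n)*n + 1/n = F*n**2 + 1/n = 1/n + F*n**2)
1/(J(-3, 19) + 345) - 1*220 = 1/((1 - 3*19**3)/19 + 345) - 1*220 = 1/((1 - 3*6859)/19 + 345) - 220 = 1/((1 - 20577)/19 + 345) - 220 = 1/((1/19)*(-20576) + 345) - 220 = 1/(-20576/19 + 345) - 220 = 1/(-14021/19) - 220 = -19/14021 - 220 = -3084639/14021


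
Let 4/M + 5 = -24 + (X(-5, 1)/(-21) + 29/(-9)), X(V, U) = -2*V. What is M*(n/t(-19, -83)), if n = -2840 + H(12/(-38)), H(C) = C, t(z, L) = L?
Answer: -3399858/812155 ≈ -4.1862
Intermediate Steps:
n = -53966/19 (n = -2840 + 12/(-38) = -2840 + 12*(-1/38) = -2840 - 6/19 = -53966/19 ≈ -2840.3)
M = -63/515 (M = 4/(-5 + (-24 + (-2*(-5)/(-21) + 29/(-9)))) = 4/(-5 + (-24 + (10*(-1/21) + 29*(-⅑)))) = 4/(-5 + (-24 + (-10/21 - 29/9))) = 4/(-5 + (-24 - 233/63)) = 4/(-5 - 1745/63) = 4/(-2060/63) = 4*(-63/2060) = -63/515 ≈ -0.12233)
M*(n/t(-19, -83)) = -(-3399858)/(9785*(-83)) = -(-3399858)*(-1)/(9785*83) = -63/515*53966/1577 = -3399858/812155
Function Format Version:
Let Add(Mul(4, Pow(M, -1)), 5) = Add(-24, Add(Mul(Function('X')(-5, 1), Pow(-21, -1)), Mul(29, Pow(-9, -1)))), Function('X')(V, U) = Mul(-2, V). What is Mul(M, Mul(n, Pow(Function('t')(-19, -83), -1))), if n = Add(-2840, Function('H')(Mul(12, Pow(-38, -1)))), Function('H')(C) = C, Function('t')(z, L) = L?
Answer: Rational(-3399858, 812155) ≈ -4.1862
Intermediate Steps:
n = Rational(-53966, 19) (n = Add(-2840, Mul(12, Pow(-38, -1))) = Add(-2840, Mul(12, Rational(-1, 38))) = Add(-2840, Rational(-6, 19)) = Rational(-53966, 19) ≈ -2840.3)
M = Rational(-63, 515) (M = Mul(4, Pow(Add(-5, Add(-24, Add(Mul(Mul(-2, -5), Pow(-21, -1)), Mul(29, Pow(-9, -1))))), -1)) = Mul(4, Pow(Add(-5, Add(-24, Add(Mul(10, Rational(-1, 21)), Mul(29, Rational(-1, 9))))), -1)) = Mul(4, Pow(Add(-5, Add(-24, Add(Rational(-10, 21), Rational(-29, 9)))), -1)) = Mul(4, Pow(Add(-5, Add(-24, Rational(-233, 63))), -1)) = Mul(4, Pow(Add(-5, Rational(-1745, 63)), -1)) = Mul(4, Pow(Rational(-2060, 63), -1)) = Mul(4, Rational(-63, 2060)) = Rational(-63, 515) ≈ -0.12233)
Mul(M, Mul(n, Pow(Function('t')(-19, -83), -1))) = Mul(Rational(-63, 515), Mul(Rational(-53966, 19), Pow(-83, -1))) = Mul(Rational(-63, 515), Mul(Rational(-53966, 19), Rational(-1, 83))) = Mul(Rational(-63, 515), Rational(53966, 1577)) = Rational(-3399858, 812155)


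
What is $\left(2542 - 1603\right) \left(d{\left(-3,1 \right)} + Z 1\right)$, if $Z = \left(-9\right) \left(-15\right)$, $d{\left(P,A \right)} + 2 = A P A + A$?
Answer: $123009$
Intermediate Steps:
$d{\left(P,A \right)} = -2 + A + P A^{2}$ ($d{\left(P,A \right)} = -2 + \left(A P A + A\right) = -2 + \left(P A^{2} + A\right) = -2 + \left(A + P A^{2}\right) = -2 + A + P A^{2}$)
$Z = 135$
$\left(2542 - 1603\right) \left(d{\left(-3,1 \right)} + Z 1\right) = \left(2542 - 1603\right) \left(\left(-2 + 1 - 3 \cdot 1^{2}\right) + 135 \cdot 1\right) = 939 \left(\left(-2 + 1 - 3\right) + 135\right) = 939 \left(-4 + 135\right) = 939 \cdot 131 = 123009$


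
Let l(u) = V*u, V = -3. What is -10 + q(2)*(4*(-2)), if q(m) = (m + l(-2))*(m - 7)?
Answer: 310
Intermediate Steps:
l(u) = -3*u
q(m) = (-7 + m)*(6 + m) (q(m) = (m - 3*(-2))*(m - 7) = (m + 6)*(-7 + m) = (6 + m)*(-7 + m) = (-7 + m)*(6 + m))
-10 + q(2)*(4*(-2)) = -10 + (-42 + 2² - 1*2)*(4*(-2)) = -10 + (-42 + 4 - 2)*(-8) = -10 - 40*(-8) = -10 + 320 = 310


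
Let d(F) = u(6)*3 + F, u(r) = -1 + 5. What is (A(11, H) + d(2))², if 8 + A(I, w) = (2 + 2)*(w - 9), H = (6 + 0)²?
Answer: 12996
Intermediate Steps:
u(r) = 4
H = 36 (H = 6² = 36)
A(I, w) = -44 + 4*w (A(I, w) = -8 + (2 + 2)*(w - 9) = -8 + 4*(-9 + w) = -8 + (-36 + 4*w) = -44 + 4*w)
d(F) = 12 + F (d(F) = 4*3 + F = 12 + F)
(A(11, H) + d(2))² = ((-44 + 4*36) + (12 + 2))² = ((-44 + 144) + 14)² = (100 + 14)² = 114² = 12996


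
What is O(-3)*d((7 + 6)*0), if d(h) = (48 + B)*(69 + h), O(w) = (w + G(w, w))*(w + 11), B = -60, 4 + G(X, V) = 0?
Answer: 46368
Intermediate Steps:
G(X, V) = -4 (G(X, V) = -4 + 0 = -4)
O(w) = (-4 + w)*(11 + w) (O(w) = (w - 4)*(w + 11) = (-4 + w)*(11 + w))
d(h) = -828 - 12*h (d(h) = (48 - 60)*(69 + h) = -12*(69 + h) = -828 - 12*h)
O(-3)*d((7 + 6)*0) = (-44 + (-3)² + 7*(-3))*(-828 - 12*(7 + 6)*0) = (-44 + 9 - 21)*(-828 - 156*0) = -56*(-828 - 12*0) = -56*(-828 + 0) = -56*(-828) = 46368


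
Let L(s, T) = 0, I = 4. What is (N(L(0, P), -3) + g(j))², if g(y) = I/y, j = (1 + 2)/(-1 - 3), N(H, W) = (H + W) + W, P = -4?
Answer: 1156/9 ≈ 128.44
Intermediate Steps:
N(H, W) = H + 2*W
j = -¾ (j = 3/(-4) = 3*(-¼) = -¾ ≈ -0.75000)
g(y) = 4/y
(N(L(0, P), -3) + g(j))² = ((0 + 2*(-3)) + 4/(-¾))² = ((0 - 6) + 4*(-4/3))² = (-6 - 16/3)² = (-34/3)² = 1156/9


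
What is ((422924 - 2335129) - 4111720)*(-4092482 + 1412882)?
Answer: 16141709430000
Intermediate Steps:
((422924 - 2335129) - 4111720)*(-4092482 + 1412882) = (-1912205 - 4111720)*(-2679600) = -6023925*(-2679600) = 16141709430000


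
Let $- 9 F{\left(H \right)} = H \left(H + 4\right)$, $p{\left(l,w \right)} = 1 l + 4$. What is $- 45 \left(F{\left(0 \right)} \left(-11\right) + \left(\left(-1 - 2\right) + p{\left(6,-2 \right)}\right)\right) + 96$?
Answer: $-219$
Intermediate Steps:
$p{\left(l,w \right)} = 4 + l$ ($p{\left(l,w \right)} = l + 4 = 4 + l$)
$F{\left(H \right)} = - \frac{H \left(4 + H\right)}{9}$ ($F{\left(H \right)} = - \frac{H \left(H + 4\right)}{9} = - \frac{H \left(4 + H\right)}{9}$)
$- 45 \left(F{\left(0 \right)} \left(-11\right) + \left(\left(-1 - 2\right) + p{\left(6,-2 \right)}\right)\right) + 96 = - 45 \left(\left(- \frac{1}{9}\right) 0 \left(4 + 0\right) \left(-11\right) + \left(\left(-1 - 2\right) + \left(4 + 6\right)\right)\right) + 96 = - 45 \left(\left(- \frac{1}{9}\right) 0 \cdot 4 \left(-11\right) + \left(-3 + 10\right)\right) + 96 = - 45 \left(0 \left(-11\right) + 7\right) + 96 = - 45 \left(0 + 7\right) + 96 = \left(-45\right) 7 + 96 = -315 + 96 = -219$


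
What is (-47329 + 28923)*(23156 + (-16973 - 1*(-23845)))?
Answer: -552695368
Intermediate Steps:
(-47329 + 28923)*(23156 + (-16973 - 1*(-23845))) = -18406*(23156 + (-16973 + 23845)) = -18406*(23156 + 6872) = -18406*30028 = -552695368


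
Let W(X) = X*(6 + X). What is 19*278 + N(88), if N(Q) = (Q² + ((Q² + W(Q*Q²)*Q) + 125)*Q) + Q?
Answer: 3596376912675890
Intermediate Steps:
N(Q) = Q + Q² + Q*(125 + Q² + Q⁴*(6 + Q³)) (N(Q) = (Q² + ((Q² + ((Q*Q²)*(6 + Q*Q²))*Q) + 125)*Q) + Q = (Q² + ((Q² + (Q³*(6 + Q³))*Q) + 125)*Q) + Q = (Q² + ((Q² + Q⁴*(6 + Q³)) + 125)*Q) + Q = (Q² + (125 + Q² + Q⁴*(6 + Q³))*Q) + Q = (Q² + Q*(125 + Q² + Q⁴*(6 + Q³))) + Q = Q + Q² + Q*(125 + Q² + Q⁴*(6 + Q³)))
19*278 + N(88) = 19*278 + 88*(126 + 88 + 88² + 88⁴*(6 + 88³)) = 5282 + 88*(126 + 88 + 7744 + 59969536*(6 + 681472)) = 5282 + 88*(126 + 88 + 7744 + 59969536*681478) = 5282 + 88*(126 + 88 + 7744 + 40867919454208) = 5282 + 88*40867919462166 = 5282 + 3596376912670608 = 3596376912675890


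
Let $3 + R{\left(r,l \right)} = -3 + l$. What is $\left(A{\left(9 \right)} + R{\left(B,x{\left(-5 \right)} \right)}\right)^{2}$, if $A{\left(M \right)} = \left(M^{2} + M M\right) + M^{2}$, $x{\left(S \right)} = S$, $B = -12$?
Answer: $53824$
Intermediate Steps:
$R{\left(r,l \right)} = -6 + l$ ($R{\left(r,l \right)} = -3 + \left(-3 + l\right) = -6 + l$)
$A{\left(M \right)} = 3 M^{2}$ ($A{\left(M \right)} = \left(M^{2} + M^{2}\right) + M^{2} = 2 M^{2} + M^{2} = 3 M^{2}$)
$\left(A{\left(9 \right)} + R{\left(B,x{\left(-5 \right)} \right)}\right)^{2} = \left(3 \cdot 9^{2} - 11\right)^{2} = \left(3 \cdot 81 - 11\right)^{2} = \left(243 - 11\right)^{2} = 232^{2} = 53824$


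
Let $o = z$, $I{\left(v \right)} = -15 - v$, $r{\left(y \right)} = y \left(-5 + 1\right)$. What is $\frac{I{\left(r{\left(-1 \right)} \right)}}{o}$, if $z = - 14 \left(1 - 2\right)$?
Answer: $- \frac{19}{14} \approx -1.3571$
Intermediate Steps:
$r{\left(y \right)} = - 4 y$ ($r{\left(y \right)} = y \left(-4\right) = - 4 y$)
$z = 14$ ($z = \left(-14\right) \left(-1\right) = 14$)
$o = 14$
$\frac{I{\left(r{\left(-1 \right)} \right)}}{o} = \frac{-15 - \left(-4\right) \left(-1\right)}{14} = \left(-15 - 4\right) \frac{1}{14} = \left(-19\right) \frac{1}{14} = - \frac{19}{14}$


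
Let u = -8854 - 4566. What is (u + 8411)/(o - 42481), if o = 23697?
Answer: 5009/18784 ≈ 0.26666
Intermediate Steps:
u = -13420
(u + 8411)/(o - 42481) = (-13420 + 8411)/(23697 - 42481) = -5009/(-18784) = -5009*(-1/18784) = 5009/18784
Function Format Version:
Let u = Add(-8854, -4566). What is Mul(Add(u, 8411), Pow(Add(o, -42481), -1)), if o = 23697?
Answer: Rational(5009, 18784) ≈ 0.26666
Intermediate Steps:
u = -13420
Mul(Add(u, 8411), Pow(Add(o, -42481), -1)) = Mul(Add(-13420, 8411), Pow(Add(23697, -42481), -1)) = Mul(-5009, Pow(-18784, -1)) = Mul(-5009, Rational(-1, 18784)) = Rational(5009, 18784)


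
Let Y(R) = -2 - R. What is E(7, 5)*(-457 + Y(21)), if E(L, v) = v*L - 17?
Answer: -8640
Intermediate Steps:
E(L, v) = -17 + L*v (E(L, v) = L*v - 17 = -17 + L*v)
E(7, 5)*(-457 + Y(21)) = (-17 + 7*5)*(-457 + (-2 - 1*21)) = (-17 + 35)*(-457 + (-2 - 21)) = 18*(-457 - 23) = 18*(-480) = -8640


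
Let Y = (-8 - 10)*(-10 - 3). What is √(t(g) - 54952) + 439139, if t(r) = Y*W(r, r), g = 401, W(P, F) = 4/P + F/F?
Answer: 439139 + I*√8798333782/401 ≈ 4.3914e+5 + 233.91*I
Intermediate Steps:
W(P, F) = 1 + 4/P (W(P, F) = 4/P + 1 = 1 + 4/P)
Y = 234 (Y = -18*(-13) = 234)
t(r) = 234*(4 + r)/r (t(r) = 234*((4 + r)/r) = 234*(4 + r)/r)
√(t(g) - 54952) + 439139 = √((234 + 936/401) - 54952) + 439139 = √(94770/401 - 54952) + 439139 = √(-21940982/401) + 439139 = I*√8798333782/401 + 439139 = 439139 + I*√8798333782/401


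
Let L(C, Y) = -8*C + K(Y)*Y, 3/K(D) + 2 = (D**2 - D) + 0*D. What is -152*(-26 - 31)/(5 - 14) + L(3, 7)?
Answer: -118337/120 ≈ -986.14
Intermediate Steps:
K(D) = 3/(-2 + D**2 - D) (K(D) = 3/(-2 + ((D**2 - D) + 0*D)) = 3/(-2 + ((D**2 - D) + 0)) = 3/(-2 + (D**2 - D)) = 3/(-2 + D**2 - D))
L(C, Y) = -8*C + 3*Y/(-2 + Y**2 - Y) (L(C, Y) = -8*C + (3/(-2 + Y**2 - Y))*Y = -8*C + 3*Y/(-2 + Y**2 - Y))
-152*(-26 - 31)/(5 - 14) + L(3, 7) = -152*(-26 - 31)/(5 - 14) + (-3*7 - 8*3*(2 + 7 - 1*7**2))/(2 + 7 - 1*7**2) = -(-8664)/(-9) + (-21 - 8*3*(2 + 7 - 1*49))/(2 + 7 - 1*49) = -(-8664)*(-1)/9 + (-21 - 8*3*(2 + 7 - 49))/(2 + 7 - 49) = -152*19/3 + (-21 - 8*3*(-40))/(-40) = -2888/3 - (-21 + 960)/40 = -2888/3 - 1/40*939 = -2888/3 - 939/40 = -118337/120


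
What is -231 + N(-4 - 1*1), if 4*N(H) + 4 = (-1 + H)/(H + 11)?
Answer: -929/4 ≈ -232.25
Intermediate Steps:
N(H) = -1 + (-1 + H)/(4*(11 + H)) (N(H) = -1 + ((-1 + H)/(H + 11))/4 = -1 + ((-1 + H)/(11 + H))/4 = -1 + (-1 + H)/(4*(11 + H)))
-231 + N(-4 - 1*1) = -231 + 3*(-15 - (-4 - 1*1))/(4*(11 + (-4 - 1*1))) = -231 + 3*(-15 - (-4 - 1))/(4*(11 + (-4 - 1))) = -231 + 3*(-15 - 1*(-5))/(4*(11 - 5)) = -231 + (¾)*(-15 + 5)/6 = -231 + (¾)*(⅙)*(-10) = -231 - 5/4 = -929/4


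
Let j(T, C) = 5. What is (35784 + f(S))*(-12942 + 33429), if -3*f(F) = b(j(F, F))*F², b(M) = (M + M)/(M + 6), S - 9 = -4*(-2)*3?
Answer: 726346098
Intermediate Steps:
S = 33 (S = 9 - 4*(-2)*3 = 9 + 8*3 = 9 + 24 = 33)
b(M) = 2*M/(6 + M) (b(M) = (2*M)/(6 + M) = 2*M/(6 + M))
f(F) = -10*F²/33 (f(F) = -2*5/(6 + 5)*F²/3 = -2*5/11*F²/3 = -2*5*(1/11)*F²/3 = -10*F²/33)
(35784 + f(S))*(-12942 + 33429) = (35784 - 10/33*33²)*(-12942 + 33429) = (35784 - 10/33*1089)*20487 = (35784 - 330)*20487 = 35454*20487 = 726346098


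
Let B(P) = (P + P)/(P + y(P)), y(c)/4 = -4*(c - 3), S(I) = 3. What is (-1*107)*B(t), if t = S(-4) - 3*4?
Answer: 642/61 ≈ 10.525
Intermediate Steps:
y(c) = 48 - 16*c (y(c) = 4*(-4*(c - 3)) = 4*(-4*(-3 + c)) = 4*(12 - 4*c) = 48 - 16*c)
t = -9 (t = 3 - 3*4 = 3 - 12 = -9)
B(P) = 2*P/(48 - 15*P) (B(P) = (P + P)/(P + (48 - 16*P)) = (2*P)/(48 - 15*P) = 2*P/(48 - 15*P))
(-1*107)*B(t) = (-1*107)*(-2*(-9)/(-48 + 15*(-9))) = -(-214)*(-9)/(-48 - 135) = -(-214)*(-9)/(-183) = -(-214)*(-9)*(-1)/183 = -107*(-6/61) = 642/61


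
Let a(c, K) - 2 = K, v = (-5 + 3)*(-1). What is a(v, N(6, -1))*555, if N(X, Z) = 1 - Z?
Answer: 2220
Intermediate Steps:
v = 2 (v = -2*(-1) = 2)
a(c, K) = 2 + K
a(v, N(6, -1))*555 = (2 + (1 - 1*(-1)))*555 = (2 + (1 + 1))*555 = (2 + 2)*555 = 4*555 = 2220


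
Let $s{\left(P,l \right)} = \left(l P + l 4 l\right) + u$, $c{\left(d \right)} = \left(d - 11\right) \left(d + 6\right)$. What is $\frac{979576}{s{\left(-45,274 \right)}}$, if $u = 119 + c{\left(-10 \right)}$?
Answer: $\frac{979576}{288177} \approx 3.3992$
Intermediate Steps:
$c{\left(d \right)} = \left(-11 + d\right) \left(6 + d\right)$
$u = 203$ ($u = 119 - \left(16 - 100\right) = 119 + \left(-66 + 100 + 50\right) = 119 + 84 = 203$)
$s{\left(P,l \right)} = 203 + 4 l^{2} + P l$ ($s{\left(P,l \right)} = \left(l P + l 4 l\right) + 203 = \left(P l + 4 l l\right) + 203 = \left(P l + 4 l^{2}\right) + 203 = \left(4 l^{2} + P l\right) + 203 = 203 + 4 l^{2} + P l$)
$\frac{979576}{s{\left(-45,274 \right)}} = \frac{979576}{203 + 4 \cdot 274^{2} - 12330} = \frac{979576}{203 + 4 \cdot 75076 - 12330} = \frac{979576}{203 + 300304 - 12330} = \frac{979576}{288177}$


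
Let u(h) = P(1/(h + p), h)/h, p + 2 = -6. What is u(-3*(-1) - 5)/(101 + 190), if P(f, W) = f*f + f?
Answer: 3/19400 ≈ 0.00015464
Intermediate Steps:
p = -8 (p = -2 - 6 = -8)
P(f, W) = f + f² (P(f, W) = f² + f = f + f²)
u(h) = (1 + 1/(-8 + h))/(h*(-8 + h)) (u(h) = ((1 + 1/(h - 8))/(h - 8))/h = ((1 + 1/(-8 + h))/(-8 + h))/h = (1 + 1/(-8 + h))/(h*(-8 + h)))
u(-3*(-1) - 5)/(101 + 190) = ((-7 + (-3*(-1) - 5))/((-3*(-1) - 5)*(-8 + (-3*(-1) - 5))²))/(101 + 190) = ((-7 + (3 - 5))/((3 - 5)*(-8 + (3 - 5))²))/291 = ((-7 - 2)/((-2)*(-8 - 2)²))*(1/291) = -½*(-9)/(-10)²*(1/291) = -½*1/100*(-9)*(1/291) = (9/200)*(1/291) = 3/19400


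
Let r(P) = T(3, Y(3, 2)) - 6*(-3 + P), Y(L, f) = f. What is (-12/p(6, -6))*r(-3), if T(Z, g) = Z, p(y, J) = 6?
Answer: -78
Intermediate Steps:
r(P) = 21 - 6*P (r(P) = 3 - 6*(-3 + P) = 3 - (-18 + 6*P) = 3 + (18 - 6*P) = 21 - 6*P)
(-12/p(6, -6))*r(-3) = (-12/6)*(21 - 6*(-3)) = ((⅙)*(-12))*(21 + 18) = -2*39 = -78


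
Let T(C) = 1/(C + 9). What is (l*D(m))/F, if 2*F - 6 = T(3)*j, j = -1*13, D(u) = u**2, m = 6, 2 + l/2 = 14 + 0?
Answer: 20736/59 ≈ 351.46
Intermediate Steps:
l = 24 (l = -4 + 2*(14 + 0) = -4 + 2*14 = -4 + 28 = 24)
T(C) = 1/(9 + C)
j = -13
F = 59/24 (F = 3 + (-13/(9 + 3))/2 = 3 + (-13/12)/2 = 3 + ((1/12)*(-13))/2 = 3 + (1/2)*(-13/12) = 3 - 13/24 = 59/24 ≈ 2.4583)
(l*D(m))/F = (24*6**2)/(59/24) = (24*36)*(24/59) = 864*(24/59) = 20736/59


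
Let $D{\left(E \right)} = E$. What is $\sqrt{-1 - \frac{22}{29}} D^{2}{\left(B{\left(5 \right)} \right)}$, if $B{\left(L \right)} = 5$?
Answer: $\frac{25 i \sqrt{1479}}{29} \approx 33.153 i$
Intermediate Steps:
$\sqrt{-1 - \frac{22}{29}} D^{2}{\left(B{\left(5 \right)} \right)} = \sqrt{-1 - \frac{22}{29}} \cdot 5^{2} = \sqrt{-1 - \frac{22}{29}} \cdot 25 = \sqrt{- \frac{51}{29}} \cdot 25 = \frac{i \sqrt{1479}}{29} \cdot 25 = \frac{25 i \sqrt{1479}}{29}$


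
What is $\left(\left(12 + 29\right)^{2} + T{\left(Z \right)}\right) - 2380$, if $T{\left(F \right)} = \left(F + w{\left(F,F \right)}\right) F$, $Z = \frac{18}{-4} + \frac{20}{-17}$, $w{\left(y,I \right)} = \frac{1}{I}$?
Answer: $- \frac{769639}{1156} \approx -665.78$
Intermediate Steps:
$Z = - \frac{193}{34}$ ($Z = 18 \left(- \frac{1}{4}\right) + 20 \left(- \frac{1}{17}\right) = - \frac{9}{2} - \frac{20}{17} = - \frac{193}{34} \approx -5.6765$)
$T{\left(F \right)} = F \left(F + \frac{1}{F}\right)$ ($T{\left(F \right)} = \left(F + \frac{1}{F}\right) F = F \left(F + \frac{1}{F}\right)$)
$\left(\left(12 + 29\right)^{2} + T{\left(Z \right)}\right) - 2380 = \left(\left(12 + 29\right)^{2} + \left(1 + \left(- \frac{193}{34}\right)^{2}\right)\right) - 2380 = \left(41^{2} + \left(1 + \frac{37249}{1156}\right)\right) - 2380 = \left(1681 + \frac{38405}{1156}\right) - 2380 = \frac{1981641}{1156} - 2380 = - \frac{769639}{1156}$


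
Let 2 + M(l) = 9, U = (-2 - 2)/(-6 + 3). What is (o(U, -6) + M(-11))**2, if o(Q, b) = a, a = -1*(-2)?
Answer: 81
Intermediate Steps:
a = 2
U = 4/3 (U = -4/(-3) = -4*(-1/3) = 4/3 ≈ 1.3333)
o(Q, b) = 2
M(l) = 7 (M(l) = -2 + 9 = 7)
(o(U, -6) + M(-11))**2 = (2 + 7)**2 = 9**2 = 81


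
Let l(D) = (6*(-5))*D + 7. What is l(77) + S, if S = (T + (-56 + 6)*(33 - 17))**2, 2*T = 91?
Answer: 2267869/4 ≈ 5.6697e+5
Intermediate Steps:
T = 91/2 (T = (1/2)*91 = 91/2 ≈ 45.500)
l(D) = 7 - 30*D (l(D) = -30*D + 7 = 7 - 30*D)
S = 2277081/4 (S = (91/2 + (-56 + 6)*(33 - 17))**2 = (91/2 - 50*16)**2 = (91/2 - 800)**2 = (-1509/2)**2 = 2277081/4 ≈ 5.6927e+5)
l(77) + S = (7 - 30*77) + 2277081/4 = (7 - 2310) + 2277081/4 = -2303 + 2277081/4 = 2267869/4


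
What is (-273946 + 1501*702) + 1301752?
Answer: 2081508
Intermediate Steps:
(-273946 + 1501*702) + 1301752 = (-273946 + 1053702) + 1301752 = 779756 + 1301752 = 2081508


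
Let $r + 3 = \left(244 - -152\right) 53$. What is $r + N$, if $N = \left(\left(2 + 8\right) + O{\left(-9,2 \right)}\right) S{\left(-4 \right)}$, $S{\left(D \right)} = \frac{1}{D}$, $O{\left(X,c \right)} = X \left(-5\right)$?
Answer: $\frac{83885}{4} \approx 20971.0$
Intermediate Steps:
$O{\left(X,c \right)} = - 5 X$
$N = - \frac{55}{4}$ ($N = \frac{\left(2 + 8\right) - -45}{-4} = \left(10 + 45\right) \left(- \frac{1}{4}\right) = 55 \left(- \frac{1}{4}\right) = - \frac{55}{4} \approx -13.75$)
$r = 20985$ ($r = -3 + \left(244 - -152\right) 53 = -3 + \left(244 + 152\right) 53 = -3 + 396 \cdot 53 = -3 + 20988 = 20985$)
$r + N = 20985 - \frac{55}{4} = \frac{83885}{4}$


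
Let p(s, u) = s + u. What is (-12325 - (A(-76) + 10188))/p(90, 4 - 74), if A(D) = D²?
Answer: -28289/20 ≈ -1414.4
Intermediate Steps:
(-12325 - (A(-76) + 10188))/p(90, 4 - 74) = (-12325 - ((-76)² + 10188))/(90 + (4 - 74)) = (-12325 - (5776 + 10188))/(90 - 70) = (-12325 - 1*15964)/20 = (-12325 - 15964)*(1/20) = -28289*1/20 = -28289/20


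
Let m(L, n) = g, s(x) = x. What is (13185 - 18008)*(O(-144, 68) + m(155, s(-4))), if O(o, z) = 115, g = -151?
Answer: 173628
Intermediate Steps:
m(L, n) = -151
(13185 - 18008)*(O(-144, 68) + m(155, s(-4))) = (13185 - 18008)*(115 - 151) = -4823*(-36) = 173628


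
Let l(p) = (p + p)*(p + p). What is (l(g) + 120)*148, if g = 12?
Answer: 103008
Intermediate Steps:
l(p) = 4*p**2 (l(p) = (2*p)*(2*p) = 4*p**2)
(l(g) + 120)*148 = (4*12**2 + 120)*148 = (4*144 + 120)*148 = (576 + 120)*148 = 696*148 = 103008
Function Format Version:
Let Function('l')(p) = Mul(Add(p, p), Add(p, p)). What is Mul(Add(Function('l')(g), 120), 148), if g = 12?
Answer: 103008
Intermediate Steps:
Function('l')(p) = Mul(4, Pow(p, 2)) (Function('l')(p) = Mul(Mul(2, p), Mul(2, p)) = Mul(4, Pow(p, 2)))
Mul(Add(Function('l')(g), 120), 148) = Mul(Add(Mul(4, Pow(12, 2)), 120), 148) = Mul(Add(Mul(4, 144), 120), 148) = Mul(Add(576, 120), 148) = Mul(696, 148) = 103008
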